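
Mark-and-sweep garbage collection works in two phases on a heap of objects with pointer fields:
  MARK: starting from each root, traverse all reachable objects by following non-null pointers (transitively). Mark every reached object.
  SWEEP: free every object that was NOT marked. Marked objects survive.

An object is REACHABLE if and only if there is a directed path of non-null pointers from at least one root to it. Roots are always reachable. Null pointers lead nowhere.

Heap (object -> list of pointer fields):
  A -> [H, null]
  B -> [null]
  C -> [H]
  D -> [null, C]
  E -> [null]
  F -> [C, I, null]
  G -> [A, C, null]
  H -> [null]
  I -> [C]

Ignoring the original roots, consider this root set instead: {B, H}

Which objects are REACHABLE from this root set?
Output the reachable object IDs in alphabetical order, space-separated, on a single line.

Roots: B H
Mark B: refs=null, marked=B
Mark H: refs=null, marked=B H
Unmarked (collected): A C D E F G I

Answer: B H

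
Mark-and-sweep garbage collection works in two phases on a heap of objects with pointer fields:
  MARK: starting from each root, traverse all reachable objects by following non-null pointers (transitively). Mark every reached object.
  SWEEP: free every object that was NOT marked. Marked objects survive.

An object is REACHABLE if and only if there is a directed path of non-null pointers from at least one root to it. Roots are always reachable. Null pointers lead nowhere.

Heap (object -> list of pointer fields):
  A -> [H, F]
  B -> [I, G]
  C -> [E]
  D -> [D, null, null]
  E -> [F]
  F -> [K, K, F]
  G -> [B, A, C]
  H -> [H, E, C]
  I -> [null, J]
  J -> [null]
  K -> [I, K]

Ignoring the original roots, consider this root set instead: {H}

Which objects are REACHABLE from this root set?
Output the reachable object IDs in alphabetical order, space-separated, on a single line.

Answer: C E F H I J K

Derivation:
Roots: H
Mark H: refs=H E C, marked=H
Mark E: refs=F, marked=E H
Mark C: refs=E, marked=C E H
Mark F: refs=K K F, marked=C E F H
Mark K: refs=I K, marked=C E F H K
Mark I: refs=null J, marked=C E F H I K
Mark J: refs=null, marked=C E F H I J K
Unmarked (collected): A B D G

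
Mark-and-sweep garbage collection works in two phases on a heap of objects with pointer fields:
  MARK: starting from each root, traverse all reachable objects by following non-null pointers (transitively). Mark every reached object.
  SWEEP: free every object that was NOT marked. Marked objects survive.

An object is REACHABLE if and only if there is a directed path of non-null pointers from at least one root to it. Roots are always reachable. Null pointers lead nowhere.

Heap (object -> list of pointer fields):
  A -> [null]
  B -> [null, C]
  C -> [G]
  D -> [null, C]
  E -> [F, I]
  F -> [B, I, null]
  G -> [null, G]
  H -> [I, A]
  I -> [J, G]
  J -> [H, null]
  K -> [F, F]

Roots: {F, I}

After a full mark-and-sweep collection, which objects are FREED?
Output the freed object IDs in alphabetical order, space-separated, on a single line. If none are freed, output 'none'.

Roots: F I
Mark F: refs=B I null, marked=F
Mark I: refs=J G, marked=F I
Mark B: refs=null C, marked=B F I
Mark J: refs=H null, marked=B F I J
Mark G: refs=null G, marked=B F G I J
Mark C: refs=G, marked=B C F G I J
Mark H: refs=I A, marked=B C F G H I J
Mark A: refs=null, marked=A B C F G H I J
Unmarked (collected): D E K

Answer: D E K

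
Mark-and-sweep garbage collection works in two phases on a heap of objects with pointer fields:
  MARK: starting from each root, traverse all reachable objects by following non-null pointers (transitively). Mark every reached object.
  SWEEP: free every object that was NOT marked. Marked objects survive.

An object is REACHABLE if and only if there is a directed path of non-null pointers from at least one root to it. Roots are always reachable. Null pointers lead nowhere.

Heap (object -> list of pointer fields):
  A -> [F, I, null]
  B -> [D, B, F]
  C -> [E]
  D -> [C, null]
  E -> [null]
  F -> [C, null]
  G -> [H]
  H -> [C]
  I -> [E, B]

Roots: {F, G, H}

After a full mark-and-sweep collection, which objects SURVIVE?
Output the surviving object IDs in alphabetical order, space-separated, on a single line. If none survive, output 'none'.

Answer: C E F G H

Derivation:
Roots: F G H
Mark F: refs=C null, marked=F
Mark G: refs=H, marked=F G
Mark H: refs=C, marked=F G H
Mark C: refs=E, marked=C F G H
Mark E: refs=null, marked=C E F G H
Unmarked (collected): A B D I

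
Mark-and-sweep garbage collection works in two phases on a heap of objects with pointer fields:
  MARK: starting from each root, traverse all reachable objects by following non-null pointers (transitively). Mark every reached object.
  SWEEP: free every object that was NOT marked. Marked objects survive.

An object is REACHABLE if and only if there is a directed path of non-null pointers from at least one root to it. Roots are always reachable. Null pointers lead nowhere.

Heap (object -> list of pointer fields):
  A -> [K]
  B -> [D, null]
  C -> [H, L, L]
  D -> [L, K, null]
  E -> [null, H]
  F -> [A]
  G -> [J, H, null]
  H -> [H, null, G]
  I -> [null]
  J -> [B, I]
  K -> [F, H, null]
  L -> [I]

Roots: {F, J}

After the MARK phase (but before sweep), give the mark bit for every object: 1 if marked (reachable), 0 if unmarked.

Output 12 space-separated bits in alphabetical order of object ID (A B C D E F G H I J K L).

Answer: 1 1 0 1 0 1 1 1 1 1 1 1

Derivation:
Roots: F J
Mark F: refs=A, marked=F
Mark J: refs=B I, marked=F J
Mark A: refs=K, marked=A F J
Mark B: refs=D null, marked=A B F J
Mark I: refs=null, marked=A B F I J
Mark K: refs=F H null, marked=A B F I J K
Mark D: refs=L K null, marked=A B D F I J K
Mark H: refs=H null G, marked=A B D F H I J K
Mark L: refs=I, marked=A B D F H I J K L
Mark G: refs=J H null, marked=A B D F G H I J K L
Unmarked (collected): C E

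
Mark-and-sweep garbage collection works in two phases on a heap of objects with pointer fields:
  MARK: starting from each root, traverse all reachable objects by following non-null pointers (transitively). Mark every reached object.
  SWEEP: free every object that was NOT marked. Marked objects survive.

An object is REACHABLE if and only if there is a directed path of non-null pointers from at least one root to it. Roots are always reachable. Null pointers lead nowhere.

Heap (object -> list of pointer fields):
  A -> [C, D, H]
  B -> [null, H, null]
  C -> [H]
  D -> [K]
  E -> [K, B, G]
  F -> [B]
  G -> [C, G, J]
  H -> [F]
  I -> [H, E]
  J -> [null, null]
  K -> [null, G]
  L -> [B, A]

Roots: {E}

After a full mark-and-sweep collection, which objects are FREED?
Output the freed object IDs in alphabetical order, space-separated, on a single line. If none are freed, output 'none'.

Roots: E
Mark E: refs=K B G, marked=E
Mark K: refs=null G, marked=E K
Mark B: refs=null H null, marked=B E K
Mark G: refs=C G J, marked=B E G K
Mark H: refs=F, marked=B E G H K
Mark C: refs=H, marked=B C E G H K
Mark J: refs=null null, marked=B C E G H J K
Mark F: refs=B, marked=B C E F G H J K
Unmarked (collected): A D I L

Answer: A D I L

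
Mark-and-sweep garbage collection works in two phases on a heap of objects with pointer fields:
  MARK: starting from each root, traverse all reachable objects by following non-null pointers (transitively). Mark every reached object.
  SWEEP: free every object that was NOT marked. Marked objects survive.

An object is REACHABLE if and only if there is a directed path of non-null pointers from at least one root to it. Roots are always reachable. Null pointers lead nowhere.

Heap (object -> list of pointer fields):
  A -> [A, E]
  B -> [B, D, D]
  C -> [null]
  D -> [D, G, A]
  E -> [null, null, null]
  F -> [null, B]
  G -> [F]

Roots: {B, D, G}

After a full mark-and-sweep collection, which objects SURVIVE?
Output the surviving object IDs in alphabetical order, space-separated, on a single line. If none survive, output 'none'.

Roots: B D G
Mark B: refs=B D D, marked=B
Mark D: refs=D G A, marked=B D
Mark G: refs=F, marked=B D G
Mark A: refs=A E, marked=A B D G
Mark F: refs=null B, marked=A B D F G
Mark E: refs=null null null, marked=A B D E F G
Unmarked (collected): C

Answer: A B D E F G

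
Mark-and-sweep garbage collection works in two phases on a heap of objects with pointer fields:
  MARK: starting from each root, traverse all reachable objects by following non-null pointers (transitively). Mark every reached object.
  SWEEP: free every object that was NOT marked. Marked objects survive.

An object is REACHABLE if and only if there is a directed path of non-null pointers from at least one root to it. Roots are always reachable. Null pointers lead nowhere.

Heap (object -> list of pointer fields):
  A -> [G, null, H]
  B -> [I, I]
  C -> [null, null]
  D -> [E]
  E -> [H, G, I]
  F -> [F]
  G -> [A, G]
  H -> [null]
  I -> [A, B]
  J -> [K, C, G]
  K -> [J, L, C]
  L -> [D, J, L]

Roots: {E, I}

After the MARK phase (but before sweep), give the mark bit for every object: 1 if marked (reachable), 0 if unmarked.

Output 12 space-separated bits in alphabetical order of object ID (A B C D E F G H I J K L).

Roots: E I
Mark E: refs=H G I, marked=E
Mark I: refs=A B, marked=E I
Mark H: refs=null, marked=E H I
Mark G: refs=A G, marked=E G H I
Mark A: refs=G null H, marked=A E G H I
Mark B: refs=I I, marked=A B E G H I
Unmarked (collected): C D F J K L

Answer: 1 1 0 0 1 0 1 1 1 0 0 0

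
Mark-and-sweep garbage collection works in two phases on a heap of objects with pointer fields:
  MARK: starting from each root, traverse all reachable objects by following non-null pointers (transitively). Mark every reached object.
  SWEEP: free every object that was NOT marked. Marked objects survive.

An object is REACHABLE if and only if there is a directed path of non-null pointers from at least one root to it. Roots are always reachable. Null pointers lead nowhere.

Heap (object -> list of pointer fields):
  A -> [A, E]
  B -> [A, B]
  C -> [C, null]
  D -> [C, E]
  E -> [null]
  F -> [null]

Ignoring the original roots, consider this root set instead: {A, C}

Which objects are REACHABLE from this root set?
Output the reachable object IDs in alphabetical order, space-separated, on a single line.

Answer: A C E

Derivation:
Roots: A C
Mark A: refs=A E, marked=A
Mark C: refs=C null, marked=A C
Mark E: refs=null, marked=A C E
Unmarked (collected): B D F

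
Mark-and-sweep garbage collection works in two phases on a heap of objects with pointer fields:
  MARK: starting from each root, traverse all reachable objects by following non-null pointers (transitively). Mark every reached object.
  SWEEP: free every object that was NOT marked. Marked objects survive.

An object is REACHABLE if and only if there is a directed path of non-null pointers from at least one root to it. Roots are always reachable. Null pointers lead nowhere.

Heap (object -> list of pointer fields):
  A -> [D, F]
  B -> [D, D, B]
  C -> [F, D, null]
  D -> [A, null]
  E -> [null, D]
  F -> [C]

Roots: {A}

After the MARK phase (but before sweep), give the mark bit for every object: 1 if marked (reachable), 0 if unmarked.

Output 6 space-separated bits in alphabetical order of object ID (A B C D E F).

Answer: 1 0 1 1 0 1

Derivation:
Roots: A
Mark A: refs=D F, marked=A
Mark D: refs=A null, marked=A D
Mark F: refs=C, marked=A D F
Mark C: refs=F D null, marked=A C D F
Unmarked (collected): B E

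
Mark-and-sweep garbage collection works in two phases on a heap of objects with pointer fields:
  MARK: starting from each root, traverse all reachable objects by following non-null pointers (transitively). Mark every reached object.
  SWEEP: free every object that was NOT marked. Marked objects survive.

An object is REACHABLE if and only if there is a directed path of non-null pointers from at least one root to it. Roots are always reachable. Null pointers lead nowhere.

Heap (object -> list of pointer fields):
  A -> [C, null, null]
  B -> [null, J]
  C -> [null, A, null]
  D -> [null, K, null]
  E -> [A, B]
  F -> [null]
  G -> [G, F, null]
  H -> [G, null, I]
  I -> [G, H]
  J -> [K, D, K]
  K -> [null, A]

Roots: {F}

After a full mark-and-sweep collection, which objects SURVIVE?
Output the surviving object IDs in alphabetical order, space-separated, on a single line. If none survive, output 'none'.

Answer: F

Derivation:
Roots: F
Mark F: refs=null, marked=F
Unmarked (collected): A B C D E G H I J K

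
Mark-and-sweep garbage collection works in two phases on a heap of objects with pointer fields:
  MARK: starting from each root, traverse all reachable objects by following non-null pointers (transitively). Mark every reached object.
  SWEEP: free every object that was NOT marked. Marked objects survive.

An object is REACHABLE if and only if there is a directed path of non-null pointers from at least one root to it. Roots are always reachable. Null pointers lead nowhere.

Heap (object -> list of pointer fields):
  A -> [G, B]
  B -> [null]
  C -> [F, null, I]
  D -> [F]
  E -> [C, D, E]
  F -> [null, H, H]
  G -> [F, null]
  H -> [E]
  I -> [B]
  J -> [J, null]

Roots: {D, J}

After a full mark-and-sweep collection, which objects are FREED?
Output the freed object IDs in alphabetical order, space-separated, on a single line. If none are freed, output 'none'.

Roots: D J
Mark D: refs=F, marked=D
Mark J: refs=J null, marked=D J
Mark F: refs=null H H, marked=D F J
Mark H: refs=E, marked=D F H J
Mark E: refs=C D E, marked=D E F H J
Mark C: refs=F null I, marked=C D E F H J
Mark I: refs=B, marked=C D E F H I J
Mark B: refs=null, marked=B C D E F H I J
Unmarked (collected): A G

Answer: A G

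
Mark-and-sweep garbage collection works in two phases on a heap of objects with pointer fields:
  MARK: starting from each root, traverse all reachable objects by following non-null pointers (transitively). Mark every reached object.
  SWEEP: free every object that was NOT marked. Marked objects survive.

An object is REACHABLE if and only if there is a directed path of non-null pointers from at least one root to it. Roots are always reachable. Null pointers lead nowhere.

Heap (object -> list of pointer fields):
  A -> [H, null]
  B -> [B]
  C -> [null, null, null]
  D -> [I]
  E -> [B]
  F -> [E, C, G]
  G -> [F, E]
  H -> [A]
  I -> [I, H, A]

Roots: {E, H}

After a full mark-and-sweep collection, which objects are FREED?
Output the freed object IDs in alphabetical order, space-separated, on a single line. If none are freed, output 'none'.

Answer: C D F G I

Derivation:
Roots: E H
Mark E: refs=B, marked=E
Mark H: refs=A, marked=E H
Mark B: refs=B, marked=B E H
Mark A: refs=H null, marked=A B E H
Unmarked (collected): C D F G I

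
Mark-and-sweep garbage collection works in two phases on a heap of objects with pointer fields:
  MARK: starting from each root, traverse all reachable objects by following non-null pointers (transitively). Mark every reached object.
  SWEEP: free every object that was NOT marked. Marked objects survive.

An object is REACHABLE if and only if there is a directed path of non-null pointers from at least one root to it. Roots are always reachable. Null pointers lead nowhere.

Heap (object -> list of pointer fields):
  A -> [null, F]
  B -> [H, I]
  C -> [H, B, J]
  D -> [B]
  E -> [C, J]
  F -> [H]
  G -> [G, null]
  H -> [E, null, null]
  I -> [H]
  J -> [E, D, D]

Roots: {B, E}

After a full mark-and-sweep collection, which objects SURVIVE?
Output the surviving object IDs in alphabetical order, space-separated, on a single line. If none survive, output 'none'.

Roots: B E
Mark B: refs=H I, marked=B
Mark E: refs=C J, marked=B E
Mark H: refs=E null null, marked=B E H
Mark I: refs=H, marked=B E H I
Mark C: refs=H B J, marked=B C E H I
Mark J: refs=E D D, marked=B C E H I J
Mark D: refs=B, marked=B C D E H I J
Unmarked (collected): A F G

Answer: B C D E H I J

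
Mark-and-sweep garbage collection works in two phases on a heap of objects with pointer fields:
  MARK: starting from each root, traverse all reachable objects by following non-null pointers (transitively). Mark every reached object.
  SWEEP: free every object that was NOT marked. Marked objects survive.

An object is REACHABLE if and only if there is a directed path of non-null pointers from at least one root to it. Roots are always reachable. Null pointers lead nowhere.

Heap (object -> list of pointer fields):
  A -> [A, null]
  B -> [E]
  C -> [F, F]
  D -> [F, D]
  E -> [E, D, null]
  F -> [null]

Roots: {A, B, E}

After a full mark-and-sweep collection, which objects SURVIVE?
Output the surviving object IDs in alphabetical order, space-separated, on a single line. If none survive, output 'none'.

Roots: A B E
Mark A: refs=A null, marked=A
Mark B: refs=E, marked=A B
Mark E: refs=E D null, marked=A B E
Mark D: refs=F D, marked=A B D E
Mark F: refs=null, marked=A B D E F
Unmarked (collected): C

Answer: A B D E F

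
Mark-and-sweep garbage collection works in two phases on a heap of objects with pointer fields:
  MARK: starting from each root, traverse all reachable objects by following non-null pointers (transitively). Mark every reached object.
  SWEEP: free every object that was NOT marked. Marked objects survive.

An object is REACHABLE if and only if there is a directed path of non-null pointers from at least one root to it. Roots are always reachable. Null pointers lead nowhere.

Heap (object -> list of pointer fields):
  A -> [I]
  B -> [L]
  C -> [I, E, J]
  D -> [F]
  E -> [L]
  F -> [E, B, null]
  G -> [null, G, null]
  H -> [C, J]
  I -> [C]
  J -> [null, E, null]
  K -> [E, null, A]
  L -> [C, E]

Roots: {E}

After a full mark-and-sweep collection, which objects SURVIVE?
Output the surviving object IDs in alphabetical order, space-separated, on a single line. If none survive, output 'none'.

Roots: E
Mark E: refs=L, marked=E
Mark L: refs=C E, marked=E L
Mark C: refs=I E J, marked=C E L
Mark I: refs=C, marked=C E I L
Mark J: refs=null E null, marked=C E I J L
Unmarked (collected): A B D F G H K

Answer: C E I J L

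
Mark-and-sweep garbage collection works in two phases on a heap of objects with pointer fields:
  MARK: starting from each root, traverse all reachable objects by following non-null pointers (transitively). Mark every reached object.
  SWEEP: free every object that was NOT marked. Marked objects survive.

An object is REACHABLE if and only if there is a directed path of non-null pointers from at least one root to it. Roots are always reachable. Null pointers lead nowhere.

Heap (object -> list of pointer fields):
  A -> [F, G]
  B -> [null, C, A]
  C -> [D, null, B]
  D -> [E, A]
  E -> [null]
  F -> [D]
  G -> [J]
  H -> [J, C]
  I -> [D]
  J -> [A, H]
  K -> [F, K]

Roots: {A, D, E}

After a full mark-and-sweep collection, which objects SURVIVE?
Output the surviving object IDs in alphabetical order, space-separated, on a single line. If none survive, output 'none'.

Answer: A B C D E F G H J

Derivation:
Roots: A D E
Mark A: refs=F G, marked=A
Mark D: refs=E A, marked=A D
Mark E: refs=null, marked=A D E
Mark F: refs=D, marked=A D E F
Mark G: refs=J, marked=A D E F G
Mark J: refs=A H, marked=A D E F G J
Mark H: refs=J C, marked=A D E F G H J
Mark C: refs=D null B, marked=A C D E F G H J
Mark B: refs=null C A, marked=A B C D E F G H J
Unmarked (collected): I K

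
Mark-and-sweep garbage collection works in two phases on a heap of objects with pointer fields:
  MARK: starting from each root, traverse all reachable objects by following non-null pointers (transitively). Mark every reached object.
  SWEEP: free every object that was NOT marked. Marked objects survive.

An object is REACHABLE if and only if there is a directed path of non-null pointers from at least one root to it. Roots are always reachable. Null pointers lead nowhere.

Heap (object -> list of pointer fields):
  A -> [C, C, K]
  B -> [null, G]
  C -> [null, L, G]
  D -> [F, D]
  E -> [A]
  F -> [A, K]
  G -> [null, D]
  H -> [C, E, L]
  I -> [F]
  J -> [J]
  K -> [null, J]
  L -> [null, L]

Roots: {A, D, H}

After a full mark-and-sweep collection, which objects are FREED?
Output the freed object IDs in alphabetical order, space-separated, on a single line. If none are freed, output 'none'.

Roots: A D H
Mark A: refs=C C K, marked=A
Mark D: refs=F D, marked=A D
Mark H: refs=C E L, marked=A D H
Mark C: refs=null L G, marked=A C D H
Mark K: refs=null J, marked=A C D H K
Mark F: refs=A K, marked=A C D F H K
Mark E: refs=A, marked=A C D E F H K
Mark L: refs=null L, marked=A C D E F H K L
Mark G: refs=null D, marked=A C D E F G H K L
Mark J: refs=J, marked=A C D E F G H J K L
Unmarked (collected): B I

Answer: B I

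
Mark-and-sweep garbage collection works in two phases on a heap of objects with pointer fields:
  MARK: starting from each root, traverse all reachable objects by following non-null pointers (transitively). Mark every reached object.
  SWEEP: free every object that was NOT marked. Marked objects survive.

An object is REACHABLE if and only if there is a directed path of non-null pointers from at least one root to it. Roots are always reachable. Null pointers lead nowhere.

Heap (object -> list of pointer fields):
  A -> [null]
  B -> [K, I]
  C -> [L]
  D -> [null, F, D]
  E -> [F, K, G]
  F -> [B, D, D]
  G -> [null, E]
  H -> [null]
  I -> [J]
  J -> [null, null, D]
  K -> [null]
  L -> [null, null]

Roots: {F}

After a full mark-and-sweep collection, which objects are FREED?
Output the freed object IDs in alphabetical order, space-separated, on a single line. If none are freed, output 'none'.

Answer: A C E G H L

Derivation:
Roots: F
Mark F: refs=B D D, marked=F
Mark B: refs=K I, marked=B F
Mark D: refs=null F D, marked=B D F
Mark K: refs=null, marked=B D F K
Mark I: refs=J, marked=B D F I K
Mark J: refs=null null D, marked=B D F I J K
Unmarked (collected): A C E G H L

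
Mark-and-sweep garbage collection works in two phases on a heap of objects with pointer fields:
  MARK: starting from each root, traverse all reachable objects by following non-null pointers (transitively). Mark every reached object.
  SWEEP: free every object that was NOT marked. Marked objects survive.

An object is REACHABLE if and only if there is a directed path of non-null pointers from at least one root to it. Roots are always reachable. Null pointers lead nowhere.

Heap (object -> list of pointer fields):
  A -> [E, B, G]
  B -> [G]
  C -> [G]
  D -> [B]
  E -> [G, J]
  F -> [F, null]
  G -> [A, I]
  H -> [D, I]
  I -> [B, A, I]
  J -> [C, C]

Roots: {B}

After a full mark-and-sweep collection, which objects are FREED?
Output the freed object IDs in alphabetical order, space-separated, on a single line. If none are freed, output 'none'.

Answer: D F H

Derivation:
Roots: B
Mark B: refs=G, marked=B
Mark G: refs=A I, marked=B G
Mark A: refs=E B G, marked=A B G
Mark I: refs=B A I, marked=A B G I
Mark E: refs=G J, marked=A B E G I
Mark J: refs=C C, marked=A B E G I J
Mark C: refs=G, marked=A B C E G I J
Unmarked (collected): D F H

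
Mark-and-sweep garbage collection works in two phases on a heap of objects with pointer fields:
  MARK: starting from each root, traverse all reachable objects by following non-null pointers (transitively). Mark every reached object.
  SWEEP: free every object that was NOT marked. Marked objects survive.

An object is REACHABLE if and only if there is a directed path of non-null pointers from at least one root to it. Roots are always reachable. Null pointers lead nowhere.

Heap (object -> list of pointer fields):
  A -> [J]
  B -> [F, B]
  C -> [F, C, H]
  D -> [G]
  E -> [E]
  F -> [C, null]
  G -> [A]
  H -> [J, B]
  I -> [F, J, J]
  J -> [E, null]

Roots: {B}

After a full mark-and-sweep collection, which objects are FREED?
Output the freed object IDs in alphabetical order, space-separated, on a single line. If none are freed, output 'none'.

Answer: A D G I

Derivation:
Roots: B
Mark B: refs=F B, marked=B
Mark F: refs=C null, marked=B F
Mark C: refs=F C H, marked=B C F
Mark H: refs=J B, marked=B C F H
Mark J: refs=E null, marked=B C F H J
Mark E: refs=E, marked=B C E F H J
Unmarked (collected): A D G I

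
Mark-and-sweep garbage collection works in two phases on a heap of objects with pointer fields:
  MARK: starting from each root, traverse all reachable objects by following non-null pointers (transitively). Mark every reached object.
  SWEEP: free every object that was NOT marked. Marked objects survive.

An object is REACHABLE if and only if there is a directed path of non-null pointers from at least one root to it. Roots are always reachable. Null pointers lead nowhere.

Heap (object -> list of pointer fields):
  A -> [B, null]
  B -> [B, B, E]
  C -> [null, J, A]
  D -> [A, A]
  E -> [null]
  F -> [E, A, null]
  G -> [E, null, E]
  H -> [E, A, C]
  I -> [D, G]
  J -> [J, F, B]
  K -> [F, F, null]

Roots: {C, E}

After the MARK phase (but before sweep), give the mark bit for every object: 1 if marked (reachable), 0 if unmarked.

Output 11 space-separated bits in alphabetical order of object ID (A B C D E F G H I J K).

Answer: 1 1 1 0 1 1 0 0 0 1 0

Derivation:
Roots: C E
Mark C: refs=null J A, marked=C
Mark E: refs=null, marked=C E
Mark J: refs=J F B, marked=C E J
Mark A: refs=B null, marked=A C E J
Mark F: refs=E A null, marked=A C E F J
Mark B: refs=B B E, marked=A B C E F J
Unmarked (collected): D G H I K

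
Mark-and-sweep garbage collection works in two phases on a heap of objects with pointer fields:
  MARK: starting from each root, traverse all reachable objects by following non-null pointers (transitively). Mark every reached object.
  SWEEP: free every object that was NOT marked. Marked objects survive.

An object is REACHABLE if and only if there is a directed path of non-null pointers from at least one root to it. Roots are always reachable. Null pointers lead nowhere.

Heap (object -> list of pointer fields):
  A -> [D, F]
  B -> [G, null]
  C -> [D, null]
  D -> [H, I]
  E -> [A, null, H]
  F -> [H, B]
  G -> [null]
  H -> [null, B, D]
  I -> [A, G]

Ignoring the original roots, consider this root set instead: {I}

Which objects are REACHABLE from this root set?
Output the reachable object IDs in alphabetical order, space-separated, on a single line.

Answer: A B D F G H I

Derivation:
Roots: I
Mark I: refs=A G, marked=I
Mark A: refs=D F, marked=A I
Mark G: refs=null, marked=A G I
Mark D: refs=H I, marked=A D G I
Mark F: refs=H B, marked=A D F G I
Mark H: refs=null B D, marked=A D F G H I
Mark B: refs=G null, marked=A B D F G H I
Unmarked (collected): C E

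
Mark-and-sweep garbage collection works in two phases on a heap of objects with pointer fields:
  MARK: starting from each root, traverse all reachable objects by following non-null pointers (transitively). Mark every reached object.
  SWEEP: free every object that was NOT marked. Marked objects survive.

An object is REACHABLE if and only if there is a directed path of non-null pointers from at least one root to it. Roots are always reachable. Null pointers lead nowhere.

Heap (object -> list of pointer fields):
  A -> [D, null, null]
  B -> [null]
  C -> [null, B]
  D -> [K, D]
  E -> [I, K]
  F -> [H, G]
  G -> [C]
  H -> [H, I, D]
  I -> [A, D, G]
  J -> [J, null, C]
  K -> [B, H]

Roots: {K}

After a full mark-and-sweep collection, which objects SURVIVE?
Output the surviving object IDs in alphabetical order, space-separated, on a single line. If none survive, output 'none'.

Answer: A B C D G H I K

Derivation:
Roots: K
Mark K: refs=B H, marked=K
Mark B: refs=null, marked=B K
Mark H: refs=H I D, marked=B H K
Mark I: refs=A D G, marked=B H I K
Mark D: refs=K D, marked=B D H I K
Mark A: refs=D null null, marked=A B D H I K
Mark G: refs=C, marked=A B D G H I K
Mark C: refs=null B, marked=A B C D G H I K
Unmarked (collected): E F J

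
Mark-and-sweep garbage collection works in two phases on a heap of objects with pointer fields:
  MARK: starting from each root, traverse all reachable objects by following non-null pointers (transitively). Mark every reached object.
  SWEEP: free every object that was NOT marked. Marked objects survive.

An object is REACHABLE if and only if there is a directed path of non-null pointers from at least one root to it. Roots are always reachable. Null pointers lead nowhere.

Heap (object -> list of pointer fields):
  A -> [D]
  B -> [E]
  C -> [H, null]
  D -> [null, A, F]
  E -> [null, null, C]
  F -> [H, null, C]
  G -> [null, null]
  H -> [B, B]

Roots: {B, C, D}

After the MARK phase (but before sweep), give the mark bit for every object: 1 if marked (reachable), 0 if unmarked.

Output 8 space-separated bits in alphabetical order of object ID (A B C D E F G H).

Answer: 1 1 1 1 1 1 0 1

Derivation:
Roots: B C D
Mark B: refs=E, marked=B
Mark C: refs=H null, marked=B C
Mark D: refs=null A F, marked=B C D
Mark E: refs=null null C, marked=B C D E
Mark H: refs=B B, marked=B C D E H
Mark A: refs=D, marked=A B C D E H
Mark F: refs=H null C, marked=A B C D E F H
Unmarked (collected): G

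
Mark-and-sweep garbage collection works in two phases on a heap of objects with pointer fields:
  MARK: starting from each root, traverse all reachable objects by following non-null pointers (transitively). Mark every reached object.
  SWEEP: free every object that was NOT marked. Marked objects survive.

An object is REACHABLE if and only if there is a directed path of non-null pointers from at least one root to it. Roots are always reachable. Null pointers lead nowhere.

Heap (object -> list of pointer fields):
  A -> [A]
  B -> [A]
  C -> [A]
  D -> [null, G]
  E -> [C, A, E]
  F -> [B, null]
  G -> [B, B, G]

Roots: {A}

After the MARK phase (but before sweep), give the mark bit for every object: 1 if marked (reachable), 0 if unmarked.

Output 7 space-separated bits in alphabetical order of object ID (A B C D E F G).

Roots: A
Mark A: refs=A, marked=A
Unmarked (collected): B C D E F G

Answer: 1 0 0 0 0 0 0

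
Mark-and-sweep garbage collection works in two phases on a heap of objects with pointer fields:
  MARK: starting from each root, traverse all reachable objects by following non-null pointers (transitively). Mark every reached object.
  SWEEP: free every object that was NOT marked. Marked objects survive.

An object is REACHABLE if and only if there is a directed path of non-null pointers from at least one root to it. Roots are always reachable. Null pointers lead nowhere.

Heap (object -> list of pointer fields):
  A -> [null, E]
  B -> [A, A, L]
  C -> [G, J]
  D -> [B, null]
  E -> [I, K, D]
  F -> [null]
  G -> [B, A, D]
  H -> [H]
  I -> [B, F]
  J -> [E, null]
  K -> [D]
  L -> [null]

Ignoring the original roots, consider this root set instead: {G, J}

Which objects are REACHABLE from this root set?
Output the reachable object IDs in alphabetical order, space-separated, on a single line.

Roots: G J
Mark G: refs=B A D, marked=G
Mark J: refs=E null, marked=G J
Mark B: refs=A A L, marked=B G J
Mark A: refs=null E, marked=A B G J
Mark D: refs=B null, marked=A B D G J
Mark E: refs=I K D, marked=A B D E G J
Mark L: refs=null, marked=A B D E G J L
Mark I: refs=B F, marked=A B D E G I J L
Mark K: refs=D, marked=A B D E G I J K L
Mark F: refs=null, marked=A B D E F G I J K L
Unmarked (collected): C H

Answer: A B D E F G I J K L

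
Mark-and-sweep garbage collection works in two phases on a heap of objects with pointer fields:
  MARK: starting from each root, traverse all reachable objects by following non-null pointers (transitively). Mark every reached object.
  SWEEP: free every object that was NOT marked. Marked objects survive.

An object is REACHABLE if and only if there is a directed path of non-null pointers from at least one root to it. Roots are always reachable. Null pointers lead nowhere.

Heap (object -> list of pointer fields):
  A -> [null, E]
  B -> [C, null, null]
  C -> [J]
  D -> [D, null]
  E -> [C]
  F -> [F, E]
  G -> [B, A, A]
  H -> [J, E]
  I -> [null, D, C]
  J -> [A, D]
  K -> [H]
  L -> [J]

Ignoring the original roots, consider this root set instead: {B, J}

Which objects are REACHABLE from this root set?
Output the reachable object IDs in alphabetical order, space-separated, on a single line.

Roots: B J
Mark B: refs=C null null, marked=B
Mark J: refs=A D, marked=B J
Mark C: refs=J, marked=B C J
Mark A: refs=null E, marked=A B C J
Mark D: refs=D null, marked=A B C D J
Mark E: refs=C, marked=A B C D E J
Unmarked (collected): F G H I K L

Answer: A B C D E J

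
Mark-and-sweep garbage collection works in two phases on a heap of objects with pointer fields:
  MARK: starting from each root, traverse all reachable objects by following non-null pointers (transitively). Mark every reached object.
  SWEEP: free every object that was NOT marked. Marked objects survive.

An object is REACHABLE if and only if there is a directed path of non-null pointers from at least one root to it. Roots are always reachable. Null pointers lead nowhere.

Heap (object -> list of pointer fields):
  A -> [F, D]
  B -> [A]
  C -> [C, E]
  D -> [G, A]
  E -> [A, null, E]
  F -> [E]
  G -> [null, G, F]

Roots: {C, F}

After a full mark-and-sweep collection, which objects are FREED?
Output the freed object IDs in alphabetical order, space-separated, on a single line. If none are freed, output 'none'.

Answer: B

Derivation:
Roots: C F
Mark C: refs=C E, marked=C
Mark F: refs=E, marked=C F
Mark E: refs=A null E, marked=C E F
Mark A: refs=F D, marked=A C E F
Mark D: refs=G A, marked=A C D E F
Mark G: refs=null G F, marked=A C D E F G
Unmarked (collected): B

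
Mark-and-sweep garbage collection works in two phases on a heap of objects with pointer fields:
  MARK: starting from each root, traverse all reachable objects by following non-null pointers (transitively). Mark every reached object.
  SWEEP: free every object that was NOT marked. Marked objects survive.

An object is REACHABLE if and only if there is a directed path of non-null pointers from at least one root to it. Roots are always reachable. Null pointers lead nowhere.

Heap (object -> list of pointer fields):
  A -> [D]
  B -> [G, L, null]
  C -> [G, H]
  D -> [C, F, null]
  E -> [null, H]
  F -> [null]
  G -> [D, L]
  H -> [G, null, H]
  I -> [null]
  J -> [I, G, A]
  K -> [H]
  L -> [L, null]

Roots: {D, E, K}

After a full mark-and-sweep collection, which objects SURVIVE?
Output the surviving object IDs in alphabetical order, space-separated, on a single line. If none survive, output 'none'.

Answer: C D E F G H K L

Derivation:
Roots: D E K
Mark D: refs=C F null, marked=D
Mark E: refs=null H, marked=D E
Mark K: refs=H, marked=D E K
Mark C: refs=G H, marked=C D E K
Mark F: refs=null, marked=C D E F K
Mark H: refs=G null H, marked=C D E F H K
Mark G: refs=D L, marked=C D E F G H K
Mark L: refs=L null, marked=C D E F G H K L
Unmarked (collected): A B I J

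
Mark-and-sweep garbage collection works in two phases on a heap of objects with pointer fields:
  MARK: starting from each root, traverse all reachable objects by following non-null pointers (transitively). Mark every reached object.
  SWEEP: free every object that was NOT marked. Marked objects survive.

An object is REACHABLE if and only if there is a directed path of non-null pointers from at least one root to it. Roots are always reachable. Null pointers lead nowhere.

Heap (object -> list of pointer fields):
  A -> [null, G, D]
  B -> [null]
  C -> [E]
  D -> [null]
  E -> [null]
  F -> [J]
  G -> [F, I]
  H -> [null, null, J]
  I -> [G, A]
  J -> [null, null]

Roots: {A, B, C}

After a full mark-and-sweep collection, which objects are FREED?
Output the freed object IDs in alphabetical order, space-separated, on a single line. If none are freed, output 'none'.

Answer: H

Derivation:
Roots: A B C
Mark A: refs=null G D, marked=A
Mark B: refs=null, marked=A B
Mark C: refs=E, marked=A B C
Mark G: refs=F I, marked=A B C G
Mark D: refs=null, marked=A B C D G
Mark E: refs=null, marked=A B C D E G
Mark F: refs=J, marked=A B C D E F G
Mark I: refs=G A, marked=A B C D E F G I
Mark J: refs=null null, marked=A B C D E F G I J
Unmarked (collected): H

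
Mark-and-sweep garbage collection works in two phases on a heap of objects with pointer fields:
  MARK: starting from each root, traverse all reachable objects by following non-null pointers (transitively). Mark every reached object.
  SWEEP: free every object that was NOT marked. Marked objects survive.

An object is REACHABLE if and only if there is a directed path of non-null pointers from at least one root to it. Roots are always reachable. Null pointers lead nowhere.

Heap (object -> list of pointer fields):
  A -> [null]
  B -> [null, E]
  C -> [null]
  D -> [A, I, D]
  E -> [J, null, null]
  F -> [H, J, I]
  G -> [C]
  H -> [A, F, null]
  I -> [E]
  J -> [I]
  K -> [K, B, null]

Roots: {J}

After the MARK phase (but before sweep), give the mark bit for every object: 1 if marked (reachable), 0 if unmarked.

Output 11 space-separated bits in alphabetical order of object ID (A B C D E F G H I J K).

Roots: J
Mark J: refs=I, marked=J
Mark I: refs=E, marked=I J
Mark E: refs=J null null, marked=E I J
Unmarked (collected): A B C D F G H K

Answer: 0 0 0 0 1 0 0 0 1 1 0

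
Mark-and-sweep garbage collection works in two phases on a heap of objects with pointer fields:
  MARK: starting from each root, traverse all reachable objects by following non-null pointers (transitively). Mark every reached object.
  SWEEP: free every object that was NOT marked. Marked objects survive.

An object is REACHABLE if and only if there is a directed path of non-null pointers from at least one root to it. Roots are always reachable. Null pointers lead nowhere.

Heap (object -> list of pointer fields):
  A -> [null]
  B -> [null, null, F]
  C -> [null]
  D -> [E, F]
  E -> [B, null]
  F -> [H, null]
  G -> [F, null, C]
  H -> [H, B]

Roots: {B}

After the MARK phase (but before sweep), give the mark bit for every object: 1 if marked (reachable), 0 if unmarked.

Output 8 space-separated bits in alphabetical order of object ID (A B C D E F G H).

Answer: 0 1 0 0 0 1 0 1

Derivation:
Roots: B
Mark B: refs=null null F, marked=B
Mark F: refs=H null, marked=B F
Mark H: refs=H B, marked=B F H
Unmarked (collected): A C D E G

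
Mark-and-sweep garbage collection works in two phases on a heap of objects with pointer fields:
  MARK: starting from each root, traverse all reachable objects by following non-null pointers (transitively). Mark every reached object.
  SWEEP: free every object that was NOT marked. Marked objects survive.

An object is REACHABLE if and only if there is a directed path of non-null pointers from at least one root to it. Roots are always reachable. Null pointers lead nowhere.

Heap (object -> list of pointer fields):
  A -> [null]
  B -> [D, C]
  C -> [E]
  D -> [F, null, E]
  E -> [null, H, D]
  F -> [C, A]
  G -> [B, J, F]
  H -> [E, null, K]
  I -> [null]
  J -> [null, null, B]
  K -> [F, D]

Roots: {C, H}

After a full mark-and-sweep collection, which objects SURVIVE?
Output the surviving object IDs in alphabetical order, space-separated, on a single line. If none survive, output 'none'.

Roots: C H
Mark C: refs=E, marked=C
Mark H: refs=E null K, marked=C H
Mark E: refs=null H D, marked=C E H
Mark K: refs=F D, marked=C E H K
Mark D: refs=F null E, marked=C D E H K
Mark F: refs=C A, marked=C D E F H K
Mark A: refs=null, marked=A C D E F H K
Unmarked (collected): B G I J

Answer: A C D E F H K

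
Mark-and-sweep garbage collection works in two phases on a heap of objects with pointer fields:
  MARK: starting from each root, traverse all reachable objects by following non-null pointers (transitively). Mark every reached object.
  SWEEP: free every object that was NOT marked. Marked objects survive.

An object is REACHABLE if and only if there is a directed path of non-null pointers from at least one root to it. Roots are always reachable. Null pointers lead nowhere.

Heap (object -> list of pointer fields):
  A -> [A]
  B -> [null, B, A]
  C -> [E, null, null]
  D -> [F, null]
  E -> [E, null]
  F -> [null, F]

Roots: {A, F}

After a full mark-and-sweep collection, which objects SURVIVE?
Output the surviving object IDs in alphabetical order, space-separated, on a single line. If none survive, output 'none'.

Roots: A F
Mark A: refs=A, marked=A
Mark F: refs=null F, marked=A F
Unmarked (collected): B C D E

Answer: A F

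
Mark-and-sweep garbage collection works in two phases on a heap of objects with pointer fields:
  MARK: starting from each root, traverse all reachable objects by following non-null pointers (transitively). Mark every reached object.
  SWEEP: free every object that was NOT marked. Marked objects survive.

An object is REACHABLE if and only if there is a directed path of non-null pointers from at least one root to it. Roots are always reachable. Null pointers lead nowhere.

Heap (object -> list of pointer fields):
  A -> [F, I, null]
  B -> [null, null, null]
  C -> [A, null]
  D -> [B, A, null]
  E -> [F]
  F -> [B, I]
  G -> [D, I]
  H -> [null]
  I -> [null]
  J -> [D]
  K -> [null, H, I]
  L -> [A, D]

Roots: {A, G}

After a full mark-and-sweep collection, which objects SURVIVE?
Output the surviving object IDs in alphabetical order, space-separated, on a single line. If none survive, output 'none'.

Answer: A B D F G I

Derivation:
Roots: A G
Mark A: refs=F I null, marked=A
Mark G: refs=D I, marked=A G
Mark F: refs=B I, marked=A F G
Mark I: refs=null, marked=A F G I
Mark D: refs=B A null, marked=A D F G I
Mark B: refs=null null null, marked=A B D F G I
Unmarked (collected): C E H J K L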